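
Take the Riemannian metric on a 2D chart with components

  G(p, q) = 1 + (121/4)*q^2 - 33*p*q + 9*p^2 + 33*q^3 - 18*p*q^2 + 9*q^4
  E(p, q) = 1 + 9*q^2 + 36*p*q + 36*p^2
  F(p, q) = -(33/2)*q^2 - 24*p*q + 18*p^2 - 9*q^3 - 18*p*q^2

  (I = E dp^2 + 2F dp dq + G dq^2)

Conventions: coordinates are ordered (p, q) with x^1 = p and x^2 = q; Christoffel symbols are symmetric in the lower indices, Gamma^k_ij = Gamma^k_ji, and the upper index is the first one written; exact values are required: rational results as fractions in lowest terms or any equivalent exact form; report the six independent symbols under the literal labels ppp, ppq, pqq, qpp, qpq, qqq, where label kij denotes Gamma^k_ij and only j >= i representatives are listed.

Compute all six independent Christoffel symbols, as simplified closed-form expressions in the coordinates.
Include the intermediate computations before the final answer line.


E = 1 + 9*q^2 + 36*p*q + 36*p^2; F = -(33/2)*q^2 - 24*p*q + 18*p^2 - 9*q^3 - 18*p*q^2; G = 1 + (121/4)*q^2 - 33*p*q + 9*p^2 + 33*q^3 - 18*p*q^2 + 9*q^4
Gamma^k_ij = (1/2) g^{kl} (d_i g_jl + d_j g_il - d_l g_ij), with g^inv = (1/(EG-F^2)) [[G, -F], [-F, E]]
first partials: E_p = 36*q + 72*p, E_q = 18*q + 36*p, F_p = -24*q + 36*p - 18*q^2, F_q = -33*q - 24*p - 27*q^2 - 36*p*q, G_p = -33*q + 18*p - 18*q^2, G_q = (121/2)*q - 33*p + 99*q^2 - 36*p*q + 36*q^3
D = EG - F^2 = 1 + (157/4)*q^2 + 3*p*q + 45*p^2 + 33*q^3 - 18*p*q^2 + 9*q^4
expanded: Gamma^p_pp = (G E_p - 2F F_p + F E_q)/(2D), Gamma^p_pq = (G E_q - F G_p)/(2D), Gamma^p_qq = (2G F_q - G G_p - F G_q)/(2D), Gamma^q_pp = (2E F_p - E E_q - F E_p)/(2D), Gamma^q_pq = (E G_p - F E_q)/(2D), Gamma^q_qq = (E G_q - 2F F_q + F G_p)/(2D); substitute and cancel common factors

Answer: Gamma_ppp = (144*p + 72*q)/(180*p^2 - 72*p*q^2 + 12*p*q + 36*q^4 + 132*q^3 + 157*q^2 + 4), Gamma_ppq = (72*p + 36*q)/(180*p^2 - 72*p*q^2 + 12*p*q + 36*q^4 + 132*q^3 + 157*q^2 + 4), Gamma_pqq = (-144*p*q - 132*p - 72*q^2 - 66*q)/(180*p^2 - 72*p*q^2 + 12*p*q + 36*q^4 + 132*q^3 + 157*q^2 + 4), Gamma_qpp = (72*p - 72*q^2 - 132*q)/(180*p^2 - 72*p*q^2 + 12*p*q + 36*q^4 + 132*q^3 + 157*q^2 + 4), Gamma_qpq = (36*p - 36*q^2 - 66*q)/(180*p^2 - 72*p*q^2 + 12*p*q + 36*q^4 + 132*q^3 + 157*q^2 + 4), Gamma_qqq = (-72*p*q - 66*p + 72*q^3 + 198*q^2 + 121*q)/(180*p^2 - 72*p*q^2 + 12*p*q + 36*q^4 + 132*q^3 + 157*q^2 + 4)


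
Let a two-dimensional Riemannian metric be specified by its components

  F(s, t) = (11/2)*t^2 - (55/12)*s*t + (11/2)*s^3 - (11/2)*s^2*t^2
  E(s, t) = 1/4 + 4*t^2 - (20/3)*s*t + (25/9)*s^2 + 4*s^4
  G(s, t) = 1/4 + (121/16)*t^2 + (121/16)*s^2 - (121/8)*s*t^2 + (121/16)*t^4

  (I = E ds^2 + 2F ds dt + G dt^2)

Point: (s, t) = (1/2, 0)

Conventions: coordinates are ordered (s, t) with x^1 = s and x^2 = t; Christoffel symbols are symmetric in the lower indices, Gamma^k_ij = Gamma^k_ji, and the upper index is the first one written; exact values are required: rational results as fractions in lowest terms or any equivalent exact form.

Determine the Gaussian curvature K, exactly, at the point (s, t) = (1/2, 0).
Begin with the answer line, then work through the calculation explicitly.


Answer: K = 931356/823543

E = 43/36, F = 11/16, G = 137/64, EG - F^2 = 2401/1152 at the point
E_s = 43/9, E_t = -10/3, F_s = 33/8, F_t = -55/24, G_s = 121/16, G_t = 0
E_tt = 8, F_st = -55/12, G_ss = 121/8
K follows from Brioschi's formula, (det M1 - det M2)/(EG - F^2)^2.
M1 = [[-E_tt/2 + F_st - G_ss/2, E_s/2, F_s - E_t/2], [F_t - G_s/2, E, F], [G_t/2, F, G]] = [[-775/48, 43/18, 139/24], [-583/96, 43/36, 11/16], [0, 11/16, 137/64]]; det M1 = -493553/18432
M2 = [[0, E_t/2, G_s/2], [E_t/2, E, F], [G_s/2, F, G]] = [[0, -5/3, 121/32], [-5/3, 43/36, 11/16], [121/32, 11/16, 137/64]]; det M2 = -389401/12288
det M1 - det M2 = 181097/36864; K = 181097/36864 / (2401/1152)^2 = 931356/823543


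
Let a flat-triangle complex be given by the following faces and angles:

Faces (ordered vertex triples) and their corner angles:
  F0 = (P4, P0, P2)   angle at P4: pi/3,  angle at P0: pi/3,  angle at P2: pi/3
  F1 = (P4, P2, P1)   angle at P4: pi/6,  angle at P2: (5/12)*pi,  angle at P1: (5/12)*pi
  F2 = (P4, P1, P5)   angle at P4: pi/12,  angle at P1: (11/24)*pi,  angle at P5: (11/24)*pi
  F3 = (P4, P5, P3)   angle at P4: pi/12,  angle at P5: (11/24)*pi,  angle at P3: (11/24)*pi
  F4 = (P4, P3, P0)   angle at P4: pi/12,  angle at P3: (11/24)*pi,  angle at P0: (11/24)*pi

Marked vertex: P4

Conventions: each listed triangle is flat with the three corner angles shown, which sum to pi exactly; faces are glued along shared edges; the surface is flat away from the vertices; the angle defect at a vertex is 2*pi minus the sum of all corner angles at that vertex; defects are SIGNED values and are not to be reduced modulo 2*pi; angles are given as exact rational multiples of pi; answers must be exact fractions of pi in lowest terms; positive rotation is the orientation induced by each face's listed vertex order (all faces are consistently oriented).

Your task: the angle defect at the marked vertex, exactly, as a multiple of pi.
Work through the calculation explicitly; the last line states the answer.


Sum of corner angles at P4: (3/4)*pi
defect = 2*pi - (3/4)*pi

Answer: defect(P4) = (5/4)*pi


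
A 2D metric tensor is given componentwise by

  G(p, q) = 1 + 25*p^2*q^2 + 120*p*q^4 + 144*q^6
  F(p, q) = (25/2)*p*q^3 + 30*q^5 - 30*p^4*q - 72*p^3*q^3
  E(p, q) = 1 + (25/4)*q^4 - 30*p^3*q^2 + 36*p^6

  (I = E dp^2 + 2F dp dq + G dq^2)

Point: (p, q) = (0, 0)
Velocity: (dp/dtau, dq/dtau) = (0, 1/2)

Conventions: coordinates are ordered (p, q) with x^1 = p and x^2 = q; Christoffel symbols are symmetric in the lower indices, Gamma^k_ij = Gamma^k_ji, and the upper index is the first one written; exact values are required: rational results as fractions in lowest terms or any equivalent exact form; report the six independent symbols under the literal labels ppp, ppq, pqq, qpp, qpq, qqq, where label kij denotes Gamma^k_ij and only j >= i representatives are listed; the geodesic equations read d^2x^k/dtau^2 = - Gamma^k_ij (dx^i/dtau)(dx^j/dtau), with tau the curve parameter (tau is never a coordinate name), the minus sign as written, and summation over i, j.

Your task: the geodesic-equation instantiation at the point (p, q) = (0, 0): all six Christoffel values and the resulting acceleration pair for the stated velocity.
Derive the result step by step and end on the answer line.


E = 1, F = 0, G = 1 at the point
E_p = 0, E_q = 0, F_p = 0, F_q = 0, G_p = 0, G_q = 0
EG - F^2 = 1;  g^inv = (1) * [[1, 0], [0, 1]]
first-kind symbols [ij,l] = (1/2)(d_i g_jl + d_j g_il - d_l g_ij): [pp,p] = E_p/2 = 0, [pp,q] = F_p - E_q/2 = 0, [pq,p] = E_q/2 = 0, [pq,q] = G_p/2 = 0, [qq,p] = F_q - G_p/2 = 0, [qq,q] = G_q/2 = 0
Gamma^p_ij = (G*[ij,p] - F*[ij,q])/(EG - F^2), Gamma^q_ij = (E*[ij,q] - F*[ij,p])/(EG - F^2)
Gamma_ppp = 0, Gamma_ppq = 0, Gamma_pqq = 0, Gamma_qpp = 0, Gamma_qpq = 0, Gamma_qqq = 0
d^2p/dtau^2 = -(Gamma_ppp*(0)^2 + 2*Gamma_ppq*(0)*(1/2) + Gamma_pqq*(1/2)^2) = 0
d^2q/dtau^2 = -(Gamma_qpp*(0)^2 + 2*Gamma_qpq*(0)*(1/2) + Gamma_qqq*(1/2)^2) = 0

Answer: Gamma_ppp = 0, Gamma_ppq = 0, Gamma_pqq = 0, Gamma_qpp = 0, Gamma_qpq = 0, Gamma_qqq = 0; accelerations (d^2p/dtau^2, d^2q/dtau^2) = (0, 0)


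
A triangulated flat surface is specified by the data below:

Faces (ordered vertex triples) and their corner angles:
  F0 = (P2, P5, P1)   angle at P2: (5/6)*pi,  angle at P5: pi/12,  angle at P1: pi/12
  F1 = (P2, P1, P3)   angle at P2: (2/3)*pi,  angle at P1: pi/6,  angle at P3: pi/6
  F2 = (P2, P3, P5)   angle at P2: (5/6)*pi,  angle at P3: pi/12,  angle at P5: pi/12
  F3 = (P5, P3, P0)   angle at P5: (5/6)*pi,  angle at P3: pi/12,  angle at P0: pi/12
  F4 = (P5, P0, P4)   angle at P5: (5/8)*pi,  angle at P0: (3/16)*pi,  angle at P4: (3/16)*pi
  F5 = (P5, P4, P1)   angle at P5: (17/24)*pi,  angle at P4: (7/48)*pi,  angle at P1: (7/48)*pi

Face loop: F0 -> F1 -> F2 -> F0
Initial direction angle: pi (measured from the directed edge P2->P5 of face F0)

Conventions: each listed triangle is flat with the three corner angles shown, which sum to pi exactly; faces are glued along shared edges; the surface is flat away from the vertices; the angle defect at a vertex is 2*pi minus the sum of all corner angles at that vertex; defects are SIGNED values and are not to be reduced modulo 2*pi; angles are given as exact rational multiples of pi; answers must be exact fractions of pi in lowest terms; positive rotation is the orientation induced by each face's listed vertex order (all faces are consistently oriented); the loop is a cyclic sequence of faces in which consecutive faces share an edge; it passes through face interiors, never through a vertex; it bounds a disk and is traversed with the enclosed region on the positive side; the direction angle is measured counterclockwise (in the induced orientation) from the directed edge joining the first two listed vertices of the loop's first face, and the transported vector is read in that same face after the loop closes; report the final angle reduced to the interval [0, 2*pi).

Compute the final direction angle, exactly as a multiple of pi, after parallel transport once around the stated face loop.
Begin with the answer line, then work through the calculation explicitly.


Answer: final direction angle = (2/3)*pi

enclosed vertex P2: corner angles sum to (7/3)*pi, defect = 2*pi - (7/3)*pi = -pi/3
transport around the loop rotates by the sum of enclosed defects; add to the initial angle mod 2*pi
final angle = pi - pi/3 = (2/3)*pi (mod 2*pi)


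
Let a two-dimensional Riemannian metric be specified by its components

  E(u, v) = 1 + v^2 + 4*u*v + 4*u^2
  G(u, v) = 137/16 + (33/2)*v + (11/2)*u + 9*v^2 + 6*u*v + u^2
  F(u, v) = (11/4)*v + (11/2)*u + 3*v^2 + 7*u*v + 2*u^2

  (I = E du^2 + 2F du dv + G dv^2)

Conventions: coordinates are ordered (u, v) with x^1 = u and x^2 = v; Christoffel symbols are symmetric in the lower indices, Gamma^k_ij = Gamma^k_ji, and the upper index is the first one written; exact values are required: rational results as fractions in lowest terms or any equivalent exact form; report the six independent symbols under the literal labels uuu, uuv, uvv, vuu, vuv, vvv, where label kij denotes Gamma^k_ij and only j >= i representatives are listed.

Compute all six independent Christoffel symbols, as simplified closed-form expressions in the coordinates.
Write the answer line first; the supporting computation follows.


Answer: Gamma_uuu = (64*u + 32*v)/(80*u^2 + 160*u*v + 88*u + 160*v^2 + 264*v + 137), Gamma_uuv = (32*u + 16*v)/(80*u^2 + 160*u*v + 88*u + 160*v^2 + 264*v + 137), Gamma_uvv = (96*u + 48*v)/(80*u^2 + 160*u*v + 88*u + 160*v^2 + 264*v + 137), Gamma_vuu = (32*u + 96*v + 88)/(80*u^2 + 160*u*v + 88*u + 160*v^2 + 264*v + 137), Gamma_vuv = (16*u + 48*v + 44)/(80*u^2 + 160*u*v + 88*u + 160*v^2 + 264*v + 137), Gamma_vvv = (48*u + 144*v + 132)/(80*u^2 + 160*u*v + 88*u + 160*v^2 + 264*v + 137)

E = 1 + v^2 + 4*u*v + 4*u^2; F = (11/4)*v + (11/2)*u + 3*v^2 + 7*u*v + 2*u^2; G = 137/16 + (33/2)*v + (11/2)*u + 9*v^2 + 6*u*v + u^2
Gamma^k_ij = (1/2) g^{kl} (d_i g_jl + d_j g_il - d_l g_ij), with g^inv = (1/(EG-F^2)) [[G, -F], [-F, E]]
first partials: E_u = 4*v + 8*u, E_v = 2*v + 4*u, F_u = 11/2 + 7*v + 4*u, F_v = 11/4 + 6*v + 7*u, G_u = 11/2 + 6*v + 2*u, G_v = 33/2 + 18*v + 6*u
D = EG - F^2 = 137/16 + (33/2)*v + (11/2)*u + 10*v^2 + 10*u*v + 5*u^2
expanded: Gamma^u_uu = (G E_u - 2F F_u + F E_v)/(2D), Gamma^u_uv = (G E_v - F G_u)/(2D), Gamma^u_vv = (2G F_v - G G_u - F G_v)/(2D), Gamma^v_uu = (2E F_u - E E_v - F E_u)/(2D), Gamma^v_uv = (E G_u - F E_v)/(2D), Gamma^v_vv = (E G_v - 2F F_v + F G_u)/(2D); substitute and cancel common factors


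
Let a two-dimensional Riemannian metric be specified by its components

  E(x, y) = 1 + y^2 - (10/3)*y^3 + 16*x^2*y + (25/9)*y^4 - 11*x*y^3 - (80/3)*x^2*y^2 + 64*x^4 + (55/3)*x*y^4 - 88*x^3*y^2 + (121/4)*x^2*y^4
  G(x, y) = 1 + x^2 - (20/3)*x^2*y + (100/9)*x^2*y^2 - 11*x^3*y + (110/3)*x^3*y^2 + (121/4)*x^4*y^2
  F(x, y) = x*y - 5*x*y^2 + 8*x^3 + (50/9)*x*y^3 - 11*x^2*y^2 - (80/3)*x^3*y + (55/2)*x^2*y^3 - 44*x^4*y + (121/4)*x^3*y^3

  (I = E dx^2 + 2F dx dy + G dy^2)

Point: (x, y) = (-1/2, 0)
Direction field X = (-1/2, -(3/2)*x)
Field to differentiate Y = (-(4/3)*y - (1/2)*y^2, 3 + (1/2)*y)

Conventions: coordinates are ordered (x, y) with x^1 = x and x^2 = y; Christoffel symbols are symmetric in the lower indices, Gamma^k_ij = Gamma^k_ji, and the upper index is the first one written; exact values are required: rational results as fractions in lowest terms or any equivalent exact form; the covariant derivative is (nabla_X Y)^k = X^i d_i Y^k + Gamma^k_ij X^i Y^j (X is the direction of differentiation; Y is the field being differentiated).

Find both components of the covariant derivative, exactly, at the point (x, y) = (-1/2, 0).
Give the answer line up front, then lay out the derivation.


Answer: (nabla_X Y)^x = -37/28, (nabla_X Y)^y = 51/112

E = 5, F = -1, G = 5/4 at the point
E_x = -32, E_y = 4, F_x = 6, F_y = 1/12, G_x = -1, G_y = -7/24
EG - F^2 = 21/4;  g^inv = (4/21) * [[5/4, 1], [1, 5]]
first-kind symbols [ij,l] = (1/2)(d_i g_jl + d_j g_il - d_l g_ij): [xx,x] = E_x/2 = -16, [xx,y] = F_x - E_y/2 = 4, [xy,x] = E_y/2 = 2, [xy,y] = G_x/2 = -1/2, [yy,x] = F_y - G_x/2 = 7/12, [yy,y] = G_y/2 = -7/48
Gamma^x_ij = (G*[ij,x] - F*[ij,y])/(EG - F^2), Gamma^y_ij = (E*[ij,y] - F*[ij,x])/(EG - F^2)
Gamma_xxx = -64/21, Gamma_xxy = 8/21, Gamma_xyy = 1/9, Gamma_yxx = 16/21, Gamma_yxy = -2/21, Gamma_yyy = -1/36
X = (-1/2, 3/4), Y = (0, 3) at the point


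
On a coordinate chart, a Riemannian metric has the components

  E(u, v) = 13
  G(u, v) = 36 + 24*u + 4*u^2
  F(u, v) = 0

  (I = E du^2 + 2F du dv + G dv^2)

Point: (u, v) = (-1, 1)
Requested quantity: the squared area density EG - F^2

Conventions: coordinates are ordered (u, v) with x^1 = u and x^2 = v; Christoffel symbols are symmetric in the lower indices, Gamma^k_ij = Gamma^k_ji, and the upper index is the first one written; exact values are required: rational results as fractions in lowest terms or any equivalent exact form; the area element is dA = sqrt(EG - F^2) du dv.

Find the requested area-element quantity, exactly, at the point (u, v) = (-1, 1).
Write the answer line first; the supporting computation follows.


Answer: EG - F^2 = 208

E = 13, F = 0, G = 16; EG - F^2 = 208


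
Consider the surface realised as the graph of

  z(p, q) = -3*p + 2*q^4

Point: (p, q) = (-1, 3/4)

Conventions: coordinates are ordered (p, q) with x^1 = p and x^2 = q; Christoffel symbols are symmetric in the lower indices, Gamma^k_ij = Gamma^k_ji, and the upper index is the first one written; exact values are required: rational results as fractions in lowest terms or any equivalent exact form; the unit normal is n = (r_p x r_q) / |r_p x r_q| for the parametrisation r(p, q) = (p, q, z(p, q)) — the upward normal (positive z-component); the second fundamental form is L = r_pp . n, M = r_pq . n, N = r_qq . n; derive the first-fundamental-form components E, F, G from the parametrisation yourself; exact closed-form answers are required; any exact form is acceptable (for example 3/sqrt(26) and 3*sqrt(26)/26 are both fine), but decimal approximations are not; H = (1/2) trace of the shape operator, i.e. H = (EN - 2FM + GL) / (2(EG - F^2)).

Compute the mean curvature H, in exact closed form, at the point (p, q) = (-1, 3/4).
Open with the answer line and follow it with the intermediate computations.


Answer: H = 34560/50653

z_p = -3, z_q = 27/8, z_pp = 0, z_pq = 0, z_qq = 27/2
E = 10, F = -81/8, G = 793/64; answer radicand W^2 = 1369/64
unnormalised second-form numerators: l = 0, m = 0, n = 27/2; L = l/sqrt(1369/64), and similarly M = m/sqrt(W^2), N = n/sqrt(W^2)
H = (E*n - 2*F*m + G*l) / (2*(EG - F^2)*sqrt(W^2)); E*n - 2*F*m + G*l = 135, EG - F^2 = 1369/64, so H = (4320/1369)/sqrt(1369/64)


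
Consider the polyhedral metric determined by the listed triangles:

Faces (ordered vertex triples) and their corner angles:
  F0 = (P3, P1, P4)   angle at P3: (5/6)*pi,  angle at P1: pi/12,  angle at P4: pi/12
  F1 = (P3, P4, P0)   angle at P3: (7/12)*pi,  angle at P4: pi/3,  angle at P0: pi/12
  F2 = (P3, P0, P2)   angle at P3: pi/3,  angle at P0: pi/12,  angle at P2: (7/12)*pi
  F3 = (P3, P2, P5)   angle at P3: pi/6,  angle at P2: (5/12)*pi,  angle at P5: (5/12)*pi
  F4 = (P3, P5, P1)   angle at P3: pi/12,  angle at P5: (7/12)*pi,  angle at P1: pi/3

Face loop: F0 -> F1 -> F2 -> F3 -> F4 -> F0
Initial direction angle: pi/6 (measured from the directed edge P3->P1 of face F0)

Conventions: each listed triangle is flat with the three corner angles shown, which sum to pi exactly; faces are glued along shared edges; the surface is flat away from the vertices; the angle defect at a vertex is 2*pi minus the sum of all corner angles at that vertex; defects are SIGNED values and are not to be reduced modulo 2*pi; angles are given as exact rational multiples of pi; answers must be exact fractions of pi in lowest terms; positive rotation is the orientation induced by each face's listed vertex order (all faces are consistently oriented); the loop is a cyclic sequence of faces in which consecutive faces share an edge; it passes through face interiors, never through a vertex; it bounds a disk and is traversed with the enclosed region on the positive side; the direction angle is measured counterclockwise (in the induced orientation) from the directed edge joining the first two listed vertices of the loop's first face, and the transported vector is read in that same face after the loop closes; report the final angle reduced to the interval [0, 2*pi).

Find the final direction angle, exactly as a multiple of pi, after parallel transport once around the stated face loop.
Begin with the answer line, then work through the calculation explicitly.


Answer: final direction angle = pi/6

enclosed vertex P3: corner angles sum to 2*pi, defect = 2*pi - 2*pi = 0
final direction = starting direction + enclosed defect total, reduced mod 2*pi (induced orientation)
final angle = pi/6 + 0 = pi/6 (mod 2*pi)


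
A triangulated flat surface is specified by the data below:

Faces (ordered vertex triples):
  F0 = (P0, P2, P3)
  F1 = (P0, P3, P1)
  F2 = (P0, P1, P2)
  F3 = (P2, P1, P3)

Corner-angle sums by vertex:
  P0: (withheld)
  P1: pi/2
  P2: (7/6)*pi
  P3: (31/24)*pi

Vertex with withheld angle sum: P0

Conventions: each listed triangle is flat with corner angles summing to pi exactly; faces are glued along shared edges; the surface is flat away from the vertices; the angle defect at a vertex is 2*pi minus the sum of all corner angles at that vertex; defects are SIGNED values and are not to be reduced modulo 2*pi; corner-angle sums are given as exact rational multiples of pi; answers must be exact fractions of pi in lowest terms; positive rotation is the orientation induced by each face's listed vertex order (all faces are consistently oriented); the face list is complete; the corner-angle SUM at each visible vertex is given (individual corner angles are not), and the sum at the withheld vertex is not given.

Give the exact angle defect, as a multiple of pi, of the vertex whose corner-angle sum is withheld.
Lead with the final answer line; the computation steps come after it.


Answer: defect(P0) = (23/24)*pi

V = 4, E = 6, F = 4; chi = V - E + F = 2
Gauss-Bonnet: total defect = 2*pi*chi = 4*pi; visible defects sum to (73/24)*pi


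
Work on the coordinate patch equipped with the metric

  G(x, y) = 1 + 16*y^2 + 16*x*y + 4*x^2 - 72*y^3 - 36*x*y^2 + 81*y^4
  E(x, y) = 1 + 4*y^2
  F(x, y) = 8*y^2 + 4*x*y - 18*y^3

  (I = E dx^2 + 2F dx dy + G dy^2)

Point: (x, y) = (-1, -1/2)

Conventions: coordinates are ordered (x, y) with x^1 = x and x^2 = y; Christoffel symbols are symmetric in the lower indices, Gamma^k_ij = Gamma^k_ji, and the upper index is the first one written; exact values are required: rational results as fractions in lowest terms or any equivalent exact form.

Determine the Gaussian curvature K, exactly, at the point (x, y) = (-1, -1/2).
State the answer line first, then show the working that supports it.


Answer: K = -1024/431649

E = 2, F = 25/4, G = 641/16, EG - F^2 = 657/16 at the point
E_x = 0, E_y = -4, F_x = -2, F_y = -51/2, G_x = -25, G_y = -325/2
E_yy = 8, F_xy = 4, G_xx = 8
Using the Brioschi determinant formula for K from the metric derivatives:
M1 = [[-E_yy/2 + F_xy - G_xx/2, E_x/2, F_x - E_y/2], [F_y - G_x/2, E, F], [G_y/2, F, G]] = [[-4, 0, 0], [-13, 2, 25/4], [-325/4, 25/4, 641/16]]; det M1 = -657/4
M2 = [[0, E_y/2, G_x/2], [E_y/2, E, F], [G_x/2, F, G]] = [[0, -2, -25/2], [-2, 2, 25/4], [-25/2, 25/4, 641/16]]; det M2 = -641/4
det M1 - det M2 = -4; K = -4 / (657/16)^2 = -1024/431649


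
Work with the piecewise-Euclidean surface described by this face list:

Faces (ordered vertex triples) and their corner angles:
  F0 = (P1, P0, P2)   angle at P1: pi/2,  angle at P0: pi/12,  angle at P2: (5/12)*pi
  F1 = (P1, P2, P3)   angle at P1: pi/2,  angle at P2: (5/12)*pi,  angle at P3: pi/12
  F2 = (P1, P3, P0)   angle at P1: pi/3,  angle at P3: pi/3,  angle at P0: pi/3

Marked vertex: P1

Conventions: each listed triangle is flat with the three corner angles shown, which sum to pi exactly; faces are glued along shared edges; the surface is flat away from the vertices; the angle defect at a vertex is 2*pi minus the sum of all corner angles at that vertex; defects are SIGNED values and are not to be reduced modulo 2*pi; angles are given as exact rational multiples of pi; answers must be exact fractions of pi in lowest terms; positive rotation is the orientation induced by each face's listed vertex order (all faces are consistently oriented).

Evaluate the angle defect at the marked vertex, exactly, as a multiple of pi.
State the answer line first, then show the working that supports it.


Answer: defect(P1) = (2/3)*pi

Sum of corner angles at P1: (4/3)*pi
defect = 2*pi - (4/3)*pi


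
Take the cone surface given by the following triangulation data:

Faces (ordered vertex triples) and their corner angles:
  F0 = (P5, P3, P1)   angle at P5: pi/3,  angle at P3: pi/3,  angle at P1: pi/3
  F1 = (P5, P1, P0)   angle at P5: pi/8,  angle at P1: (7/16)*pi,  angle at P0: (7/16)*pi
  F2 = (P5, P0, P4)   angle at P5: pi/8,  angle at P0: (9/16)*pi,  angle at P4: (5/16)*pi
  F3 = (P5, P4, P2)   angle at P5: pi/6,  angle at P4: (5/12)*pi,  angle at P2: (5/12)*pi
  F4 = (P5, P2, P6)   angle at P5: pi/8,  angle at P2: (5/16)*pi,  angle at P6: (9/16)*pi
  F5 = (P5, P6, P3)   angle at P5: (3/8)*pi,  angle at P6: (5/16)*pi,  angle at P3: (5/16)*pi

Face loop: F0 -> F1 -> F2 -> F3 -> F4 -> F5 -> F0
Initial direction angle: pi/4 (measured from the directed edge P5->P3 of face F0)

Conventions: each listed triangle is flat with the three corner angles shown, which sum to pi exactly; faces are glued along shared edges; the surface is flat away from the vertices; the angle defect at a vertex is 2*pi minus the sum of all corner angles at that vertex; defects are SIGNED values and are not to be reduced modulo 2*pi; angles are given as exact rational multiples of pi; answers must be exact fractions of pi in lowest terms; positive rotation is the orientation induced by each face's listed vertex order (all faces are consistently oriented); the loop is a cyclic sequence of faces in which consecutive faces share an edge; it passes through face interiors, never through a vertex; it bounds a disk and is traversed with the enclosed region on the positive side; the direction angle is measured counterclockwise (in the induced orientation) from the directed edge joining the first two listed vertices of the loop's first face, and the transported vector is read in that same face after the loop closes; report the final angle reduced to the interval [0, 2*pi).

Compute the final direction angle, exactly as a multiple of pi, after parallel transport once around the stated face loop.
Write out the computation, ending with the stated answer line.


enclosed vertex P5: corner angles sum to (5/4)*pi, defect = 2*pi - (5/4)*pi = (3/4)*pi
adding the enclosed defects to the starting angle (mod 2*pi, induced orientation) gives the holonomy
final angle = pi/4 + (3/4)*pi = pi (mod 2*pi)

Answer: final direction angle = pi


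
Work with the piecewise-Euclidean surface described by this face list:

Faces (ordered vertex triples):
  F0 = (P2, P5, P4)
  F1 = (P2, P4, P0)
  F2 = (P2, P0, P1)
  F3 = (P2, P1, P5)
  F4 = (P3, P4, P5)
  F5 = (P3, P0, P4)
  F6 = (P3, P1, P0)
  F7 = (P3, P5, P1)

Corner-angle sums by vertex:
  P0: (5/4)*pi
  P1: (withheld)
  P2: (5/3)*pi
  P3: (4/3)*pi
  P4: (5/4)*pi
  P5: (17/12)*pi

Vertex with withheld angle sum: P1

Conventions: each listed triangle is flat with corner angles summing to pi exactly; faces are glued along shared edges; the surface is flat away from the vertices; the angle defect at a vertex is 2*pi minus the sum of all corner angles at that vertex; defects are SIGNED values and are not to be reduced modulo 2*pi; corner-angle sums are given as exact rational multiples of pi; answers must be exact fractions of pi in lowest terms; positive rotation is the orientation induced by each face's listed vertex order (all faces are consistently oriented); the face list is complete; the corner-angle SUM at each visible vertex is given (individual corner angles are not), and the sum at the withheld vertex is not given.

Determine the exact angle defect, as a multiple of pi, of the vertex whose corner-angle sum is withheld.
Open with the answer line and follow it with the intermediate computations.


Answer: defect(P1) = (11/12)*pi

V = 6, E = 12, F = 8; chi = V - E + F = 2
Gauss-Bonnet: total defect = 2*pi*chi = 4*pi; visible defects sum to (37/12)*pi


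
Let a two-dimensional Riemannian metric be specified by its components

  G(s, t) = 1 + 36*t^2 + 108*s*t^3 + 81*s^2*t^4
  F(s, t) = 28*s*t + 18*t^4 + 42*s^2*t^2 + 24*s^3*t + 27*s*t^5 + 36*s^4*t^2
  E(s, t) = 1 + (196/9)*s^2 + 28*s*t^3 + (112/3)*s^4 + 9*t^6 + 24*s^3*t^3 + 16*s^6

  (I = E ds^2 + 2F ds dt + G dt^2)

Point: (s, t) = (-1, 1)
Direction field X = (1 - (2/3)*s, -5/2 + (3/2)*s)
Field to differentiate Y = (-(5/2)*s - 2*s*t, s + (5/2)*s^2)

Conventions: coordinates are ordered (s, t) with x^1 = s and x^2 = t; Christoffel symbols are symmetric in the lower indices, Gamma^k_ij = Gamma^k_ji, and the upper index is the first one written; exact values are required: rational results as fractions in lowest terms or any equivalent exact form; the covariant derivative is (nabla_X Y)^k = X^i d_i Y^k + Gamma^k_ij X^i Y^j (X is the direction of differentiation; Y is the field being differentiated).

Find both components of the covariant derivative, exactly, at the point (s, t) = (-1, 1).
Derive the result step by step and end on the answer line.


E = 298/9, F = 17, G = 10 at the point
E_s = -1700/9, E_t = -102, F_s = -101, F_t = 41, G_s = -54, G_t = 72
EG - F^2 = 379/9;  g^inv = (9/379) * [[10, -17], [-17, 298/9]]
first-kind symbols [ij,l] = (1/2)(d_i g_jl + d_j g_il - d_l g_ij): [ss,s] = E_s/2 = -850/9, [ss,t] = F_s - E_t/2 = -50, [st,s] = E_t/2 = -51, [st,t] = G_s/2 = -27, [tt,s] = F_t - G_s/2 = 68, [tt,t] = G_t/2 = 36
Gamma^s_ij = (G*[ij,s] - F*[ij,t])/(EG - F^2), Gamma^t_ij = (E*[ij,t] - F*[ij,s])/(EG - F^2)
Gamma_sss = -850/379, Gamma_sst = -459/379, Gamma_stt = 612/379, Gamma_tss = -450/379, Gamma_tst = -243/379, Gamma_ttt = 324/379
X = (5/3, -4), Y = (9/2, 3/2) at the point

Answer: (nabla_X Y)^s = -8807/379, (nabla_X Y)^t = -24475/2274


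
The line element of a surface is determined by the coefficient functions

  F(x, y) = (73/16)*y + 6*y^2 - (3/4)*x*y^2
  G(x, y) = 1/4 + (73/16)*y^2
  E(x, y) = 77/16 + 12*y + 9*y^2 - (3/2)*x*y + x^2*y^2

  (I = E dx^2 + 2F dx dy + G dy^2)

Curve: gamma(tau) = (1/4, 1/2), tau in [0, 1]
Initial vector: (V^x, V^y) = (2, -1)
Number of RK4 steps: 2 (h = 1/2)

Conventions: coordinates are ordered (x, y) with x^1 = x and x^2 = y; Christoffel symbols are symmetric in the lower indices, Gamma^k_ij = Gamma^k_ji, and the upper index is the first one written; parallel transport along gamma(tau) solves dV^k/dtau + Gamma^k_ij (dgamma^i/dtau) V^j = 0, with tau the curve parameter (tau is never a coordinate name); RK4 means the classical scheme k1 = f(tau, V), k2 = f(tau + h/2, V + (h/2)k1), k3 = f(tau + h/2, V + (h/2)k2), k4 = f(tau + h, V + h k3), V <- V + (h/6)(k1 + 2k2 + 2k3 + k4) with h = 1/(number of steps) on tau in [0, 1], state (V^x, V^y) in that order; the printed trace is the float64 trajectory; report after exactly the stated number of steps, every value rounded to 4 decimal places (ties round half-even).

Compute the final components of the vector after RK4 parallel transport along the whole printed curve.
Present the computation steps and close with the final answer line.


gamma'(tau) = (0, 0); f(tau, V)^k = -Gamma^k_ij(gamma(tau)) gamma'^i(tau) V^j; h = 1/2; intermediate values shown to 6 dp
curve data and Christoffel symbols at the stage parameters:
  tau = 0.000000: gamma = (0.250000, 0.500000), gamma' = (0.000000, 0.000000); Gamma_xxx = 9.770976, Gamma_xxy = 3.613714, Gamma_xyy = 1.484421, Gamma_yxx = -33.811948, Gamma_yxy = -9.704244, Gamma_yyy = -2.345805
  tau = 0.250000: gamma = (0.250000, 0.500000), gamma' = (0.000000, 0.000000); Gamma_xxx = 9.770976, Gamma_xxy = 3.613714, Gamma_xyy = 1.484421, Gamma_yxx = -33.811948, Gamma_yxy = -9.704244, Gamma_yyy = -2.345805
  tau = 0.500000: gamma = (0.250000, 0.500000), gamma' = (0.000000, 0.000000); Gamma_xxx = 9.770976, Gamma_xxy = 3.613714, Gamma_xyy = 1.484421, Gamma_yxx = -33.811948, Gamma_yxy = -9.704244, Gamma_yyy = -2.345805
  tau = 0.750000: gamma = (0.250000, 0.500000), gamma' = (0.000000, 0.000000); Gamma_xxx = 9.770976, Gamma_xxy = 3.613714, Gamma_xyy = 1.484421, Gamma_yxx = -33.811948, Gamma_yxy = -9.704244, Gamma_yyy = -2.345805
  tau = 1.000000: gamma = (0.250000, 0.500000), gamma' = (0.000000, 0.000000); Gamma_xxx = 9.770976, Gamma_xxy = 3.613714, Gamma_xyy = 1.484421, Gamma_yxx = -33.811948, Gamma_yxy = -9.704244, Gamma_yyy = -2.345805
step 0: V^x = 2.0000, V^y = -1.0000
step 1: k1 = (0.000000, 0.000000), k2 = (0.000000, 0.000000), k3 = (0.000000, 0.000000), k4 = (0.000000, 0.000000); V <- V + (h/6)(k1 + 2k2 + 2k3 + k4): V^x = 2.0000, V^y = -1.0000
step 2: k1 = (0.000000, 0.000000), k2 = (0.000000, 0.000000), k3 = (0.000000, 0.000000), k4 = (0.000000, 0.000000); V <- V + (h/6)(k1 + 2k2 + 2k3 + k4): V^x = 2.0000, V^y = -1.0000

Answer: V^x = 2.0000, V^y = -1.0000


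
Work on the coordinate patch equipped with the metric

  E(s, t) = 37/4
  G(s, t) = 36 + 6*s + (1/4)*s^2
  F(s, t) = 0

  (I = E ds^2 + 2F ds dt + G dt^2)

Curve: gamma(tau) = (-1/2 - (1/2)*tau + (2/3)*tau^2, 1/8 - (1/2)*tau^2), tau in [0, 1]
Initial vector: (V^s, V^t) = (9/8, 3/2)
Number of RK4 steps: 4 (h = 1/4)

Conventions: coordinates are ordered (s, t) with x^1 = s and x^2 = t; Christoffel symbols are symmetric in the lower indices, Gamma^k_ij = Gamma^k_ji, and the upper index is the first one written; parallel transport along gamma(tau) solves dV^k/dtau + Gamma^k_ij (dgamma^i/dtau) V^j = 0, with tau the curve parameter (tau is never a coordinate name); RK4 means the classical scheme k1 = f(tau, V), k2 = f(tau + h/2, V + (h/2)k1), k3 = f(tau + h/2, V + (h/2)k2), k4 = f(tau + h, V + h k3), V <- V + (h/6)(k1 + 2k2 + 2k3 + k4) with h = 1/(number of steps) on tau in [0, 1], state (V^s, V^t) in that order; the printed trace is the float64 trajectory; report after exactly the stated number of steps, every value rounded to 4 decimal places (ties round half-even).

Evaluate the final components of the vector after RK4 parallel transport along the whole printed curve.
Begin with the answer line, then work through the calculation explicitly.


Answer: V^s = 0.8884, V^t = 1.5217

gamma'(tau) = (-1/2 + (4/3)*tau, -tau); f(tau, V)^k = -Gamma^k_ij(gamma(tau)) gamma'^i(tau) V^j; h = 1/4; intermediate values shown to 6 dp
curve data and Christoffel symbols at the stage parameters:
  tau = 0.000000: gamma = (-0.500000, 0.125000), gamma' = (-0.500000, 0.000000); Gamma_sss = 0.000000, Gamma_sst = 0.000000, Gamma_stt = -0.310811, Gamma_tss = 0.000000, Gamma_tst = 0.086957, Gamma_ttt = 0.000000
  tau = 0.125000: gamma = (-0.552083, 0.117188), gamma' = (-0.333333, -0.125000); Gamma_sss = 0.000000, Gamma_sst = 0.000000, Gamma_stt = -0.309403, Gamma_tss = 0.000000, Gamma_tst = 0.087352, Gamma_ttt = 0.000000
  tau = 0.250000: gamma = (-0.583333, 0.093750), gamma' = (-0.166667, -0.250000); Gamma_sss = 0.000000, Gamma_sst = 0.000000, Gamma_stt = -0.308559, Gamma_tss = 0.000000, Gamma_tst = 0.087591, Gamma_ttt = 0.000000
  tau = 0.375000: gamma = (-0.593750, 0.054688), gamma' = (0.000000, -0.375000); Gamma_sss = 0.000000, Gamma_sst = 0.000000, Gamma_stt = -0.308277, Gamma_tss = 0.000000, Gamma_tst = 0.087671, Gamma_ttt = 0.000000
  tau = 0.500000: gamma = (-0.583333, 0.000000), gamma' = (0.166667, -0.500000); Gamma_sss = 0.000000, Gamma_sst = 0.000000, Gamma_stt = -0.308559, Gamma_tss = 0.000000, Gamma_tst = 0.087591, Gamma_ttt = 0.000000
  tau = 0.625000: gamma = (-0.552083, -0.070312), gamma' = (0.333333, -0.625000); Gamma_sss = 0.000000, Gamma_sst = 0.000000, Gamma_stt = -0.309403, Gamma_tss = 0.000000, Gamma_tst = 0.087352, Gamma_ttt = 0.000000
  tau = 0.750000: gamma = (-0.500000, -0.156250), gamma' = (0.500000, -0.750000); Gamma_sss = 0.000000, Gamma_sst = 0.000000, Gamma_stt = -0.310811, Gamma_tss = 0.000000, Gamma_tst = 0.086957, Gamma_ttt = 0.000000
  tau = 0.875000: gamma = (-0.427083, -0.257812), gamma' = (0.666667, -0.875000); Gamma_sss = 0.000000, Gamma_sst = 0.000000, Gamma_stt = -0.312782, Gamma_tss = 0.000000, Gamma_tst = 0.086409, Gamma_ttt = 0.000000
  tau = 1.000000: gamma = (-0.333333, -0.375000), gamma' = (0.833333, -1.000000); Gamma_sss = 0.000000, Gamma_sst = 0.000000, Gamma_stt = -0.315315, Gamma_tss = 0.000000, Gamma_tst = 0.085714, Gamma_ttt = 0.000000
step 0: V^s = 1.1250, V^t = 1.5000
step 1: k1 = (0.000000, 0.065217), k2 = (-0.058328, 0.056197), k3 = (-0.058285, 0.056085), k4 = (-0.116791, 0.046418); V <- V + (h/6)(k1 + 2k2 + 2k3 + k4): V^s = 1.1104, V^t = 1.5140
step 2: k1 = (-0.116790, 0.046418), k2 = (-0.175696, 0.036027), k3 = (-0.175546, 0.035785), k4 = (-0.234960, 0.024476); V <- V + (h/6)(k1 + 2k2 + 2k3 + k4): V^s = 1.0665, V^t = 1.5229
step 3: k1 = (-0.234959, 0.024475), k2 = (-0.295094, 0.012188), k3 = (-0.294797, 0.011823), k4 = (-0.355700, -0.001596); V <- V + (h/6)(k1 + 2k2 + 2k3 + k4): V^s = 0.9927, V^t = 1.5259
step 4: k1 = (-0.355700, -0.001601), k2 = (-0.417560, -0.016194), k3 = (-0.417060, -0.016673), k4 = (-0.479826, -0.032542); V <- V + (h/6)(k1 + 2k2 + 2k3 + k4): V^s = 0.8884, V^t = 1.5217


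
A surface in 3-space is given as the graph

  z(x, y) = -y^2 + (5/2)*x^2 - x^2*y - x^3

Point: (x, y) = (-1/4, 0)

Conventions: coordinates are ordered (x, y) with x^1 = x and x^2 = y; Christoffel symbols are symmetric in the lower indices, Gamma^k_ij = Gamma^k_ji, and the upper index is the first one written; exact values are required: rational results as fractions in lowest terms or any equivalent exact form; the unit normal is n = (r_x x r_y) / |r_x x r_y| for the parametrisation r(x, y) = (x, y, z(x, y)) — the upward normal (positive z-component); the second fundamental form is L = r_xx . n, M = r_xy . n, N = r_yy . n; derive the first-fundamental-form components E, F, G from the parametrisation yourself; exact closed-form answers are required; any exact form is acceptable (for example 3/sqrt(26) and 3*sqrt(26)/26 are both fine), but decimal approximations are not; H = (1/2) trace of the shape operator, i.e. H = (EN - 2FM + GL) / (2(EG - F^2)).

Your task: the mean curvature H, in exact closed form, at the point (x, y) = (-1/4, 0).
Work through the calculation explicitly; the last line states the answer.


z_x = -23/16, z_y = -1/16, z_xx = 13/2, z_xy = 1/2, z_yy = -2
E = 785/256, F = 23/256, G = 257/256; answer radicand W^2 = 393/128
unnormalised second-form numerators: l = 13/2, m = 1/2, n = -2; L = l/sqrt(393/128), and similarly M = m/sqrt(W^2), N = n/sqrt(W^2)
H = (E*n - 2*F*m + G*l) / (2*(EG - F^2)*sqrt(W^2)); E*n - 2*F*m + G*l = 155/512, EG - F^2 = 393/128, so H = (155/3144)/sqrt(393/128)

Answer: H = 155*sqrt(786)/154449


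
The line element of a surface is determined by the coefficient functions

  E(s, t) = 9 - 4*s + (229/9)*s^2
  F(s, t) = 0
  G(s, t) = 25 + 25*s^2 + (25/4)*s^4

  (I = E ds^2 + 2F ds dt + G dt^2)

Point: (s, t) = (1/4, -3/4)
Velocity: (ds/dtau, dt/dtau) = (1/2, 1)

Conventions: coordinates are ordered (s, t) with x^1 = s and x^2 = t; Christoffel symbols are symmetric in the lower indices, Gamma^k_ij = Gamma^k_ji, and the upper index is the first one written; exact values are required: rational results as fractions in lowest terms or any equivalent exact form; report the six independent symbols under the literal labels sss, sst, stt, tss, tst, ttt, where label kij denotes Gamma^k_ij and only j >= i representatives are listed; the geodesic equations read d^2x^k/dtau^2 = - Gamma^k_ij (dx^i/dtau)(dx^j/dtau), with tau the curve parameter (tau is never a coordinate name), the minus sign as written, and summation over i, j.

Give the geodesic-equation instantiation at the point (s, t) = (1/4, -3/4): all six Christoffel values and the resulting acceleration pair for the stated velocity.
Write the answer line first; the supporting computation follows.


Answer: Gamma_sss = 628/1381, Gamma_sst = 0, Gamma_stt = -7425/11048, Gamma_tss = 0, Gamma_tst = 8/33, Gamma_ttt = 0; accelerations (d^2s/dtau^2, d^2t/dtau^2) = (6169/11048, -8/33)

E = 1381/144, F = 0, G = 27225/1024 at the point
E_s = 157/18, E_t = 0, F_s = 0, F_t = 0, G_s = 825/64, G_t = 0
EG - F^2 = 4177525/16384;  g^inv = (16384/4177525) * [[27225/1024, 0], [0, 1381/144]]
first-kind symbols [ij,l] = (1/2)(d_i g_jl + d_j g_il - d_l g_ij): [ss,s] = E_s/2 = 157/36, [ss,t] = F_s - E_t/2 = 0, [st,s] = E_t/2 = 0, [st,t] = G_s/2 = 825/128, [tt,s] = F_t - G_s/2 = -825/128, [tt,t] = G_t/2 = 0
Gamma^s_ij = (G*[ij,s] - F*[ij,t])/(EG - F^2), Gamma^t_ij = (E*[ij,t] - F*[ij,s])/(EG - F^2)
Gamma_sss = 628/1381, Gamma_sst = 0, Gamma_stt = -7425/11048, Gamma_tss = 0, Gamma_tst = 8/33, Gamma_ttt = 0
d^2s/dtau^2 = -(Gamma_sss*(1/2)^2 + 2*Gamma_sst*(1/2)*(1) + Gamma_stt*(1)^2) = 6169/11048
d^2t/dtau^2 = -(Gamma_tss*(1/2)^2 + 2*Gamma_tst*(1/2)*(1) + Gamma_ttt*(1)^2) = -8/33


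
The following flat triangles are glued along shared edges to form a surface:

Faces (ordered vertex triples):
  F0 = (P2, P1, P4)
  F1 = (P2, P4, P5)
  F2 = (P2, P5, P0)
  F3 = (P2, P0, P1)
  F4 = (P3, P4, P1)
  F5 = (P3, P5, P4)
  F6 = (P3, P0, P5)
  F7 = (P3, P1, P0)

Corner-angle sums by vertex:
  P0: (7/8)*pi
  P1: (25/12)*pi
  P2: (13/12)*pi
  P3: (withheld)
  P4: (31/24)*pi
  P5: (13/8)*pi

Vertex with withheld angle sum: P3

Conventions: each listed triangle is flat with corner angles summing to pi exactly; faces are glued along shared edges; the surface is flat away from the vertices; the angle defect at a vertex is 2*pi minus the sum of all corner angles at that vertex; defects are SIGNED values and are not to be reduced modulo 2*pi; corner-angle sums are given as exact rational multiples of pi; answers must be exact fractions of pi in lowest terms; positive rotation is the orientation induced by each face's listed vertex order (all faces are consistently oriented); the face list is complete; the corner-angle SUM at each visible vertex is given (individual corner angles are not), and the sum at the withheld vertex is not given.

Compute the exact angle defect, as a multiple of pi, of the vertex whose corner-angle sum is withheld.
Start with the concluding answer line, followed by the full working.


Answer: defect(P3) = (23/24)*pi

V = 6, E = 12, F = 8; chi = V - E + F = 2
Gauss-Bonnet: total defect = 2*pi*chi = 4*pi; visible defects sum to (73/24)*pi


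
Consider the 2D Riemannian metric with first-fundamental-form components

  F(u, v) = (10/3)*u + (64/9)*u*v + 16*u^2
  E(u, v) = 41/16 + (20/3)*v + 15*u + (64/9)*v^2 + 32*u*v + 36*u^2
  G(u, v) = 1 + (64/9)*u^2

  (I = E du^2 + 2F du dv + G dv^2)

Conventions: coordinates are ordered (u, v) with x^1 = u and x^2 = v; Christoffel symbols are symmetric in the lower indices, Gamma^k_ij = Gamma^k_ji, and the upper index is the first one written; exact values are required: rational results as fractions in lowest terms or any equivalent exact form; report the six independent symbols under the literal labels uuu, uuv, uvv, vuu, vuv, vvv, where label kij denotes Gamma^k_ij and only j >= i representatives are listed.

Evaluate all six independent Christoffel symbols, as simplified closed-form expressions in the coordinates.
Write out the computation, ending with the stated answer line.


E = 41/16 + (20/3)*v + 15*u + (64/9)*v^2 + 32*u*v + 36*u^2; F = (10/3)*u + (64/9)*u*v + 16*u^2; G = 1 + (64/9)*u^2
Gamma^k_ij = (1/2) g^{kl} (d_i g_jl + d_j g_il - d_l g_ij), with g^inv = (1/(EG-F^2)) [[G, -F], [-F, E]]
first partials: E_u = 15 + 32*v + 72*u, E_v = 20/3 + (128/9)*v + 32*u, F_u = 10/3 + (64/9)*v + 32*u, F_v = (64/9)*u, G_u = (128/9)*u, G_v = 0
D = EG - F^2 = 41/16 + (20/3)*v + 15*u + (64/9)*v^2 + 32*u*v + (388/9)*u^2
expanded: Gamma^u_uu = (G E_u - 2F F_u + F E_v)/(2D), Gamma^u_uv = (G E_v - F G_u)/(2D), Gamma^u_vv = (2G F_v - G G_u - F G_v)/(2D), Gamma^v_uu = (2E F_u - E E_v - F E_u)/(2D), Gamma^v_uv = (E G_u - F E_v)/(2D), Gamma^v_vv = (E G_v - 2F F_v + F G_u)/(2D); substitute and cancel common factors

Answer: Gamma_uuu = (5184*u + 2304*v + 1080)/(6208*u^2 + 4608*u*v + 2160*u + 1024*v^2 + 960*v + 369), Gamma_uuv = (2304*u + 1024*v + 480)/(6208*u^2 + 4608*u*v + 2160*u + 1024*v^2 + 960*v + 369), Gamma_uvv = 0, Gamma_vuu = 2304*u/(6208*u^2 + 4608*u*v + 2160*u + 1024*v^2 + 960*v + 369), Gamma_vuv = 1024*u/(6208*u^2 + 4608*u*v + 2160*u + 1024*v^2 + 960*v + 369), Gamma_vvv = 0
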